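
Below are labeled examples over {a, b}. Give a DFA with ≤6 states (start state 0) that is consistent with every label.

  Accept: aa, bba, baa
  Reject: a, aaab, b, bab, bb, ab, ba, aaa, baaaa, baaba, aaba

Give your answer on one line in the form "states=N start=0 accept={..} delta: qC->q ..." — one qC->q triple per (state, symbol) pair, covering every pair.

states=5 start=0 accept={0,4} delta: 0a->1 0b->2 1a->0 1b->1 2a->3 2b->1 3a->4 3b->1 4a->0 4b->0

Fold the examples into a partial DFA from state 0: repeatedly fix the first undefined (state, symbol) met by the shortest-then-alphabetical prefix, trying targets in increasing order and rejecting any under which an Accept and a Reject string meet in one state with the same remainder; add a state when all current targets are rejected. Accepting states are where Accept strings end.
a: 0a undefined. 0a->0: no, aa/a meet in 0. Open state 1: 0a->1.
b: 0b undefined. 0b->0: no, bba/a meet in 1. 0b->1: no, aa/ba meet in 1 with "a" left. Open state 2: 0b->2.
aa: 1a undefined. 1a->0: ok.
ab: 1b undefined. 1b->0: no, aa/aaab meet in 0. 1b->1: ok.
ba: 2a undefined. 2a->0: no, aa/ba meet in 0. 2a->1: no, aa/baaaa meet in 0. 2a->2: no, bba/baaba meet in 2 with "ba" left. Open state 3: 2a->3.
bb: 2b undefined. 2b->0: no, aa/bb meet in 0. 2b->1: ok.
baa: 3a undefined. 3a->0: no, aa/baaaa meet in 0. 3a->1: no, aa/baaba meet in 0. 3a->2: no, aa/baaba meet in 0. 3a->3: no, baa/ba meet in 3. Open state 4: 3a->4.
bab: 3b undefined. 3b->0: no, aa/bab meet in 0. 3b->1: ok.
baaa: 4a undefined. 4a->0: ok.
baab: 4b undefined. 4b->0: ok.
All examples now run through 5 states with every (state, symbol) defined. Accept strings end in {0,4}, Reject strings end in {1,2,3}; accept={0,4}.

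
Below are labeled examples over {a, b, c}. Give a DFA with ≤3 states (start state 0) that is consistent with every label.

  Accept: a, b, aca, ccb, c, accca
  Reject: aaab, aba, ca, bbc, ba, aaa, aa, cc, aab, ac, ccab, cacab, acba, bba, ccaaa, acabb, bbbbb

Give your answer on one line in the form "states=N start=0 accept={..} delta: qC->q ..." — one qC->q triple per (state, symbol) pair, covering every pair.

states=3 start=0 accept={1} delta: 0a->1 0b->1 0c->1 1a->2 1b->2 1c->0 2a->2 2b->0 2c->0

Grow the machine one transition at a time. Run the examples from 0; the earliest place one falls off (shortest prefix, ties alphabetical) gets sent to the lowest-numbered state that keeps every Accept/Reject pair distinguishable — a pair clashes when both reach the same state with identical unread suffix — and to a fresh state only if none does.
a: 0a undefined. 0a->0: no, a/aaa meet in 0. Open state 1: 0a->1.
b: 0b undefined. 0b->0: no, a/ba meet in 1. 0b->1: ok.
c: 0c undefined. 0c->0: no, a/ca meet in 1. 0c->1: ok.
aa: 1a undefined. 1a->0: no, a/aaa meet in 1. 1a->1: no, a/ca meet in 1. Open state 2: 1a->2.
ab: 1b undefined. 1b->0: no, a/aba meet in 1. 1b->1: no, a/bbbbb meet in 1. 1b->2: ok.
ac: 1c undefined. 1c->0: ok.
aaa: 2a undefined. 2a->0: no, a/aaab meet in 1. 2a->1: no, a/aba meet in 1. 2a->2: ok.
aab: 2b undefined. 2b->0: ok.
bbc: 2c undefined. 2c->0: ok.
All examples now run through 3 states with every (state, symbol) defined. Accept strings end in {1}, Reject strings end in {0,2}; accept={1}.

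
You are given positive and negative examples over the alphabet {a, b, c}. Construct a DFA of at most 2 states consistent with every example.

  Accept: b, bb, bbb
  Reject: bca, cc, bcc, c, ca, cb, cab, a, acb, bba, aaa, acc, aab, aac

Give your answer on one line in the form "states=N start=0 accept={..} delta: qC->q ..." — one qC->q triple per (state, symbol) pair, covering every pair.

states=2 start=0 accept={0} delta: 0a->1 0b->0 0c->1 1a->1 1b->1 1c->1

Grow the machine one transition at a time. Run the examples from 0; the earliest place one falls off (shortest prefix, ties alphabetical) gets sent to the lowest-numbered state that keeps every Accept/Reject pair distinguishable — a pair clashes when both reach the same state with identical unread suffix — and to a fresh state only if none does.
a: 0a undefined. 0a->0: no, b/aab meet in 0 with "b" left. Open state 1: 0a->1.
b: 0b undefined. 0b->0: ok.
c: 0c undefined. 0c->0: no, b/cc meet in 0. 0c->1: ok.
aa: 1a undefined. 1a->0: no, b/bca meet in 0. 1a->1: ok.
ac: 1c undefined. 1c->0: no, b/cc meet in 0. 1c->1: ok.
cb: 1b undefined. 1b->0: no, b/cb meet in 0. 1b->1: ok.
All examples now run through 2 states with every (state, symbol) defined. Accept strings end in {0}, Reject strings end in {1}; accept={0}.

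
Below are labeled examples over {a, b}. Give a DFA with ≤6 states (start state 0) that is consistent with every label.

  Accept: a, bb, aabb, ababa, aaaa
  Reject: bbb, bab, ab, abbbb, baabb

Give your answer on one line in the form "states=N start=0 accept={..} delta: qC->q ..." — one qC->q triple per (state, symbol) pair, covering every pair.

State merging on the prefix tree: take the shortest (then alphabetical) example prefix whose next move is undefined and point that move at state 0, else 1, else 2, ...; a target is out if some Accept/Reject pair would then sit in one state with the same input left (inseparable). If every existing state is out, open a new one.
a: 0a undefined. 0a->0: ok.
b: 0b undefined. 0b->0: no, a/bbb meet in 0. Open state 1: 0b->1.
ba: 1a undefined. 1a->0: no, bb/baabb meet in 1 with "b" left. 1a->1: no, bb/bab meet in 1 with "b" left. Open state 2: 1a->2.
bb: 1b undefined. 1b->0: no, a/abbbb meet in 0. 1b->1: no, bb/bbb meet in 1. 1b->2: ok.
baa: 2a undefined. 2a->0: no, bb/baabb meet in 2. 2a->1: ok.
bab: 2b undefined. 2b->0: no, a/bbb meet in 0. 2b->1: no, bb/abbbb meet in 2. 2b->2: no, bb/bbb meet in 2. Open state 3: 2b->3.
ababa: 3a undefined. 3a->0: ok.
abbbb: 3b undefined. 3b->0: no, a/abbbb meet in 0. 3b->1: ok.
All examples now run through 4 states with every (state, symbol) defined. Accept strings end in {0,2}, Reject strings end in {1,3}; accept={0,2}.

states=4 start=0 accept={0,2} delta: 0a->0 0b->1 1a->2 1b->2 2a->1 2b->3 3a->0 3b->1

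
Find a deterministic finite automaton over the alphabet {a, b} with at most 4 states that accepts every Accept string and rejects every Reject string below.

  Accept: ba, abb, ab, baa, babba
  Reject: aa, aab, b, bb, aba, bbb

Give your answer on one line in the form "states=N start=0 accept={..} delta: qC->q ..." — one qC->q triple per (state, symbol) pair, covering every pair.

State merging on the prefix tree: take the shortest (then alphabetical) example prefix whose next move is undefined and point that move at state 0, else 1, else 2, ...; a target is out if some Accept/Reject pair would then sit in one state with the same input left (inseparable). If every existing state is out, open a new one.
a: 0a undefined. 0a->0: no, ba/aba meet in 0 with "ba" left. Open state 1: 0a->1.
b: 0b undefined. 0b->0: no, baa/aa meet in 1 with "a" left. 0b->1: no, ba/aa meet in 1 with "a" left. Open state 2: 0b->2.
aa: 1a undefined. 1a->0: ok.
ab: 1b undefined. 1b->0: no, abb/aab meet in 2. 1b->1: ok.
ba: 2a undefined. 2a->0: no, ba/aa meet in 0. 2a->1: no, baa/aa meet in 0. 2a->2: no, ba/aab meet in 2. Open state 3: 2a->3.
bb: 2b undefined. 2b->0: ok.
baa: 3a undefined. 3a->0: no, baa/aa meet in 0. 3a->1: ok.
bab: 3b undefined. 3b->0: ok.
All examples now run through 4 states with every (state, symbol) defined. Accept strings end in {1,3}, Reject strings end in {0,2}; accept={1,3}.

states=4 start=0 accept={1,3} delta: 0a->1 0b->2 1a->0 1b->1 2a->3 2b->0 3a->1 3b->0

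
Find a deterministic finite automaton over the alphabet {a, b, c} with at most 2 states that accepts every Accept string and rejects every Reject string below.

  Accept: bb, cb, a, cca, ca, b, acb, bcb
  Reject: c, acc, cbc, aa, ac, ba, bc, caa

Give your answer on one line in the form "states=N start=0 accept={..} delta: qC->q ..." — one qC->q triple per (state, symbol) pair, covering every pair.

states=2 start=0 accept={1} delta: 0a->1 0b->1 0c->0 1a->0 1b->1 1c->0

State merging on the prefix tree: take the shortest (then alphabetical) example prefix whose next move is undefined and point that move at state 0, else 1, else 2, ...; a target is out if some Accept/Reject pair would then sit in one state with the same input left (inseparable). If every existing state is out, open a new one.
a: 0a undefined. 0a->0: no, a/aa meet in 0. Open state 1: 0a->1.
b: 0b undefined. 0b->0: no, a/ba meet in 1. 0b->1: ok.
c: 0c undefined. 0c->0: ok.
aa: 1a undefined. 1a->0: ok.
ac: 1c undefined. 1c->0: ok.
bb: 1b undefined. 1b->0: no, bb/c meet in 0. 1b->1: ok.
All examples now run through 2 states with every (state, symbol) defined. Accept strings end in {1}, Reject strings end in {0}; accept={1}.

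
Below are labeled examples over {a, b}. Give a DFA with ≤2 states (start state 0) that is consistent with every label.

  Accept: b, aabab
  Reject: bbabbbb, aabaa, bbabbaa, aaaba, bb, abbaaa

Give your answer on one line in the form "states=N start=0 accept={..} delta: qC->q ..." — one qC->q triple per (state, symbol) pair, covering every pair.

Fold the examples into a partial DFA from state 0: repeatedly fix the first undefined (state, symbol) met by the shortest-then-alphabetical prefix, trying targets in increasing order and rejecting any under which an Accept and a Reject string meet in one state with the same remainder; add a state when all current targets are rejected. Accepting states are where Accept strings end.
a: 0a undefined. 0a->0: ok.
b: 0b undefined. 0b->0: no, b/bbabbbb meet in 0. Open state 1: 0b->1.
bb: 1b undefined. 1b->0: ok.
aaba: 1a undefined. 1a->0: ok.
All examples now run through 2 states with every (state, symbol) defined. Accept strings end in {1}, Reject strings end in {0}; accept={1}.

states=2 start=0 accept={1} delta: 0a->0 0b->1 1a->0 1b->0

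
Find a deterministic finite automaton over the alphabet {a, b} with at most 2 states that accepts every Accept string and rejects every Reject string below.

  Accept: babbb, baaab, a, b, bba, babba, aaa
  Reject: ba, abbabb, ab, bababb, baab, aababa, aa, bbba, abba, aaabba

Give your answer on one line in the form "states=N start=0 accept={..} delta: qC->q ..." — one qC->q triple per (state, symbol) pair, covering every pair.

states=2 start=0 accept={1} delta: 0a->1 0b->1 1a->0 1b->0

Fold the examples into a partial DFA from state 0: repeatedly fix the first undefined (state, symbol) met by the shortest-then-alphabetical prefix, trying targets in increasing order and rejecting any under which an Accept and a Reject string meet in one state with the same remainder; add a state when all current targets are rejected. Accepting states are where Accept strings end.
a: 0a undefined. 0a->0: no, a/aa meet in 0. Open state 1: 0a->1.
b: 0b undefined. 0b->0: no, a/ba meet in 1. 0b->1: ok.
aa: 1a undefined. 1a->0: ok.
ab: 1b undefined. 1b->0: ok.
All examples now run through 2 states with every (state, symbol) defined. Accept strings end in {1}, Reject strings end in {0}; accept={1}.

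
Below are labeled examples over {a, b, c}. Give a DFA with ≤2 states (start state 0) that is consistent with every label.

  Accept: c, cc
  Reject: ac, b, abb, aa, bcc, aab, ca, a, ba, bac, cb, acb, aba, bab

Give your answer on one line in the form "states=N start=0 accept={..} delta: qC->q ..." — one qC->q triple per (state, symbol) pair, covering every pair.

states=2 start=0 accept={0} delta: 0a->1 0b->1 0c->0 1a->1 1b->1 1c->1

Grow the machine one transition at a time. Run the examples from 0; the earliest place one falls off (shortest prefix, ties alphabetical) gets sent to the lowest-numbered state that keeps every Accept/Reject pair distinguishable — a pair clashes when both reach the same state with identical unread suffix — and to a fresh state only if none does.
a: 0a undefined. 0a->0: no, c/ac meet in 0 with "c" left. Open state 1: 0a->1.
b: 0b undefined. 0b->0: no, cc/bcc meet in 0 with "cc" left. 0b->1: ok.
c: 0c undefined. 0c->0: ok.
aa: 1a undefined. 1a->0: no, c/aa meet in 0. 1a->1: ok.
ab: 1b undefined. 1b->0: no, c/aab meet in 0. 1b->1: ok.
ac: 1c undefined. 1c->0: no, c/ac meet in 0. 1c->1: ok.
All examples now run through 2 states with every (state, symbol) defined. Accept strings end in {0}, Reject strings end in {1}; accept={0}.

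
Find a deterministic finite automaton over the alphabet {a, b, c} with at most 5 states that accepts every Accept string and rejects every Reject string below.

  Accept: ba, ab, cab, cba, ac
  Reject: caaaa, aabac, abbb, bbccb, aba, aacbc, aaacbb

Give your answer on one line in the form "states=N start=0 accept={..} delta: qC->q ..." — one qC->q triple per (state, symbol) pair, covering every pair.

State merging on the prefix tree: take the shortest (then alphabetical) example prefix whose next move is undefined and point that move at state 0, else 1, else 2, ...; a target is out if some Accept/Reject pair would then sit in one state with the same input left (inseparable). If every existing state is out, open a new one.
a: 0a undefined. 0a->0: no, ba/aba meet in 0 with "ba" left. Open state 1: 0a->1.
b: 0b undefined. 0b->0: ok.
c: 0c undefined. 0c->0: ok.
aa: 1a undefined. 1a->0: no, ac/aabac meet in 1 with "c" left. 1a->1: no, ba/caaaa meet in 1. Open state 2: 1a->2.
ab: 1b undefined. 1b->0: no, ba/aba meet in 1. 1b->1: no, ba/abbb meet in 1. 1b->2: ok.
ac: 1c undefined. 1c->0: no, ac/bbccb meet in 0. 1c->1: ok.
aaa: 2a undefined. 2a->0: no, ba/caaaa meet in 1. 2a->1: no, ba/aba meet in 1. 2a->2: no, ab/caaaa meet in 2. Open state 3: 2a->3.
aab: 2b undefined. 2b->0: no, ba/aabac meet in 1. 2b->1: no, ab/abbb meet in 2. 2b->2: no, ab/abbb meet in 2. 2b->3: ok.
aac: 2c undefined. 2c->0: ok.
aaac: 3c undefined. 3c->0: ok.
aaba: 3a undefined. 3a->0: ok.
abbb: 3b undefined. 3b->0: ok.
All examples now run through 4 states with every (state, symbol) defined. Accept strings end in {1,2}, Reject strings end in {0,3}; accept={1,2}.

states=4 start=0 accept={1,2} delta: 0a->1 0b->0 0c->0 1a->2 1b->2 1c->1 2a->3 2b->3 2c->0 3a->0 3b->0 3c->0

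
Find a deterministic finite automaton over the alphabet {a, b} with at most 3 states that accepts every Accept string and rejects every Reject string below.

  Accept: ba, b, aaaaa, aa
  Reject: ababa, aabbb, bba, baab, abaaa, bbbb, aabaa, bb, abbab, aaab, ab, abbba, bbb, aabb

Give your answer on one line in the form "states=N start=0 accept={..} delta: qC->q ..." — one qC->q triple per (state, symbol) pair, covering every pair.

states=3 start=0 accept={1} delta: 0a->1 0b->1 1a->1 1b->2 2a->2 2b->2

State merging on the prefix tree: take the shortest (then alphabetical) example prefix whose next move is undefined and point that move at state 0, else 1, else 2, ...; a target is out if some Accept/Reject pair would then sit in one state with the same input left (inseparable). If every existing state is out, open a new one.
a: 0a undefined. 0a->0: no, b/aaab meet in 0 with "b" left. Open state 1: 0a->1.
b: 0b undefined. 0b->0: no, ba/bba meet in 1. 0b->1: ok.
aa: 1a undefined. 1a->0: no, b/aabaa meet in 1. 1a->1: ok.
ab: 1b undefined. 1b->0: no, ba/ababa meet in 1. 1b->1: no, ba/ababa meet in 1. Open state 2: 1b->2.
aba: 2a undefined. 2a->0: no, ba/ababa meet in 1. 2a->1: no, ba/ababa meet in 1. 2a->2: ok.
abb: 2b undefined. 2b->0: no, ba/ababa meet in 1. 2b->1: no, ba/ababa meet in 1. 2b->2: ok.
All examples now run through 3 states with every (state, symbol) defined. Accept strings end in {1}, Reject strings end in {2}; accept={1}.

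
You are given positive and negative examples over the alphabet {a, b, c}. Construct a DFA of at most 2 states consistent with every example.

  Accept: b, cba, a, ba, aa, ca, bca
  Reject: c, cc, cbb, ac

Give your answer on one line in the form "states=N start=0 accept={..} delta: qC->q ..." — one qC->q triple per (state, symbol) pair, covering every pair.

states=2 start=0 accept={0} delta: 0a->0 0b->0 0c->1 1a->0 1b->1 1c->1

Fold the examples into a partial DFA from state 0: repeatedly fix the first undefined (state, symbol) met by the shortest-then-alphabetical prefix, trying targets in increasing order and rejecting any under which an Accept and a Reject string meet in one state with the same remainder; add a state when all current targets are rejected. Accepting states are where Accept strings end.
a: 0a undefined. 0a->0: ok.
b: 0b undefined. 0b->0: ok.
c: 0c undefined. 0c->0: no, b/c meet in 0. Open state 1: 0c->1.
ca: 1a undefined. 1a->0: ok.
cb: 1b undefined. 1b->0: no, b/cbb meet in 0. 1b->1: ok.
cc: 1c undefined. 1c->0: no, b/cc meet in 0. 1c->1: ok.
All examples now run through 2 states with every (state, symbol) defined. Accept strings end in {0}, Reject strings end in {1}; accept={0}.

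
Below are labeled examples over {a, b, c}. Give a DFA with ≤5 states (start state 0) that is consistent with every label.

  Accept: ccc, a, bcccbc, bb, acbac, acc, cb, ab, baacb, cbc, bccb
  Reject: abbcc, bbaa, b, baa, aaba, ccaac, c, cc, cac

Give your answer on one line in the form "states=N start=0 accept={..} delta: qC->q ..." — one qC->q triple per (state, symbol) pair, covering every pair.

states=5 start=0 accept={1,3} delta: 0a->1 0b->2 0c->2 1a->0 1b->3 1c->1 2a->2 2b->3 2c->4 3a->1 3b->0 3c->1 4a->1 4b->1 4c->1

State merging on the prefix tree: take the shortest (then alphabetical) example prefix whose next move is undefined and point that move at state 0, else 1, else 2, ...; a target is out if some Accept/Reject pair would then sit in one state with the same input left (inseparable). If every existing state is out, open a new one.
a: 0a undefined. 0a->0: no, acc/cc meet in 0 with "cc" left. Open state 1: 0a->1.
b: 0b undefined. 0b->0: no, bb/b meet in 0. 0b->1: no, a/b meet in 1. Open state 2: 0b->2.
c: 0c undefined. 0c->0: no, ccc/c meet in 0. 0c->1: no, a/c meet in 1. 0c->2: ok.
aa: 1a undefined. 1a->0: ok.
ab: 1b undefined. 1b->0: no, ccc/abbcc meet in 2 with "cc" left. 1b->1: no, acc/abbcc meet in 1 with "cc" left. 1b->2: no, ab/b meet in 2. Open state 3: 1b->3.
ac: 1c undefined. 1c->0: no, acbac/cac meet in 2 with "ac" left. 1c->1: ok.
ba: 2a undefined. 2a->0: no, a/baa meet in 1. 2a->1: no, a/aaba meet in 1. 2a->2: ok.
bb: 2b undefined. 2b->0: no, bb/bbaa meet in 0. 2b->1: no, a/bbaa meet in 1. 2b->2: no, bb/bbaa meet in 2. 2b->3: ok.
bc: 2c undefined. 2c->0: no, ccc/b meet in 2. 2c->1: no, ccc/ccaac meet in 1. 2c->2: no, ccc/b meet in 2. 2c->3: no, bb/cc meet in 3. Open state 4: 2c->4.
abb: 3b undefined. 3b->0: ok.
bba: 3a undefined. 3a->0: no, a/bbaa meet in 1. 3a->1: ok.
bcc: 4c undefined. 4c->0: no, ccc/bbaa meet in 0. 4c->1: ok.
cbc: 3c undefined. 3c->0: no, bcccbc/bbaa meet in 0. 3c->1: ok.
cca: 4a undefined. 4a->0: no, ccc/ccaac meet in 1. 4a->1: ok.
baacb: 4b undefined. 4b->0: no, baacb/bbaa meet in 0. 4b->1: ok.
All examples now run through 5 states with every (state, symbol) defined. Accept strings end in {1,3}, Reject strings end in {0,2,4}; accept={1,3}.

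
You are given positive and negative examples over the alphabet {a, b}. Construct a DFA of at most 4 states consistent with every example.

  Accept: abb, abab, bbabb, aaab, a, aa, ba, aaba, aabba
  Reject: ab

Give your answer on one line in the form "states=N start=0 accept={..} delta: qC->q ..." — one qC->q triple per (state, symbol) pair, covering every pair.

states=4 start=0 accept={0,1,2} delta: 0a->1 0b->0 1a->2 1b->3 2a->0 2b->0 3a->0 3b->0

State merging on the prefix tree: take the shortest (then alphabetical) example prefix whose next move is undefined and point that move at state 0, else 1, else 2, ...; a target is out if some Accept/Reject pair would then sit in one state with the same input left (inseparable). If every existing state is out, open a new one.
a: 0a undefined. 0a->0: no, aaab/ab meet in 0 with "b" left. Open state 1: 0a->1.
b: 0b undefined. 0b->0: ok.
aa: 1a undefined. 1a->0: no, aaab/ab meet in 1 with "b" left. 1a->1: no, aaab/ab meet in 1 with "b" left. Open state 2: 1a->2.
ab: 1b undefined. 1b->0: no, abb/ab meet in 0. 1b->1: no, abb/ab meet in 1. 1b->2: no, aa/ab meet in 2. Open state 3: 1b->3.
aaa: 2a undefined. 2a->0: ok.
aab: 2b undefined. 2b->0: ok.
aba: 3a undefined. 3a->0: ok.
abb: 3b undefined. 3b->0: ok.
All examples now run through 4 states with every (state, symbol) defined. Accept strings end in {0,1,2}, Reject strings end in {3}; accept={0,1,2}.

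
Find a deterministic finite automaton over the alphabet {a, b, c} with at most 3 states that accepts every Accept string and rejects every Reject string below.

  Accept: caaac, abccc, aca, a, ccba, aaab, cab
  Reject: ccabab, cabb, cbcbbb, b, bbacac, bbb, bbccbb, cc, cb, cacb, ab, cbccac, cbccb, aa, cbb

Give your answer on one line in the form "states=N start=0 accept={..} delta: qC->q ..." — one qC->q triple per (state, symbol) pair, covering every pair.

Fold the examples into a partial DFA from state 0: repeatedly fix the first undefined (state, symbol) met by the shortest-then-alphabetical prefix, trying targets in increasing order and rejecting any under which an Accept and a Reject string meet in one state with the same remainder; add a state when all current targets are rejected. Accepting states are where Accept strings end.
a: 0a undefined. 0a->0: no, a/aa meet in 0. Open state 1: 0a->1.
b: 0b undefined. 0b->0: ok.
c: 0c undefined. 0c->0: no, cab/ab meet in 1 with "b" left. 0c->1: ok.
aa: 1a undefined. 1a->0: no, aaab/cb meet in 1 with "b" left. 1a->1: no, caaac/cc meet in 1 with "c" left. Open state 2: 1a->2.
ab: 1b undefined. 1b->0: ok.
ac: 1c undefined. 1c->0: ok.
aaa: 2a undefined. 2a->0: no, caaac/ccabab meet in 0. 2a->1: no, aaab/ccabab meet in 0. 2a->2: ok.
cab: 2b undefined. 2b->0: no, aaab/ccabab meet in 0. 2b->1: ok.
cac: 2c undefined. 2c->0: no, caaac/ccabab meet in 0. 2c->1: ok.
All examples now run through 3 states with every (state, symbol) defined. Accept strings end in {1}, Reject strings end in {0,2}; accept={1}.

states=3 start=0 accept={1} delta: 0a->1 0b->0 0c->1 1a->2 1b->0 1c->0 2a->2 2b->1 2c->1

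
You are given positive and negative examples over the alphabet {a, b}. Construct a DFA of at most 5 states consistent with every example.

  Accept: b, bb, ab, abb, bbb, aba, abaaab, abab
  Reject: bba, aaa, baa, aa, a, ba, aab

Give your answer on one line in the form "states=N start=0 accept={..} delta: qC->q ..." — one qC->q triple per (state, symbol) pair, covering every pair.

Grow the machine one transition at a time. Run the examples from 0; the earliest place one falls off (shortest prefix, ties alphabetical) gets sent to the lowest-numbered state that keeps every Accept/Reject pair distinguishable — a pair clashes when both reach the same state with identical unread suffix — and to a fresh state only if none does.
a: 0a undefined. 0a->0: no, b/aab meet in 0 with "b" left. Open state 1: 0a->1.
b: 0b undefined. 0b->0: ok.
aa: 1a undefined. 1a->0: no, b/baa meet in 0. 1a->1: no, ab/aab meet in 1 with "b" left. Open state 2: 1a->2.
ab: 1b undefined. 1b->0: no, aba/bba meet in 1. 1b->1: no, ab/bba meet in 1. 1b->2: no, ab/baa meet in 2. Open state 3: 1b->3.
aaa: 2a undefined. 2a->0: no, b/aaa meet in 0. 2a->1: ok.
aab: 2b undefined. 2b->0: no, b/aab meet in 0. 2b->1: ok.
aba: 3a undefined. 3a->0: no, abaaab/bba meet in 1. 3a->1: no, aba/bba meet in 1. 3a->2: no, aba/baa meet in 2. 3a->3: ok.
abb: 3b undefined. 3b->0: ok.
All examples now run through 4 states with every (state, symbol) defined. Accept strings end in {0,3}, Reject strings end in {1,2}; accept={0,3}.

states=4 start=0 accept={0,3} delta: 0a->1 0b->0 1a->2 1b->3 2a->1 2b->1 3a->3 3b->0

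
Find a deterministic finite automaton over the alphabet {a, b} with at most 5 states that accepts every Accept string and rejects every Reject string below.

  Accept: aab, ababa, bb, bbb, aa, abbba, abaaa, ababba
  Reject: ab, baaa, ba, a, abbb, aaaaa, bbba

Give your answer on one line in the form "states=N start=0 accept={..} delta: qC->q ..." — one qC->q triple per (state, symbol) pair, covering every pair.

State merging on the prefix tree: take the shortest (then alphabetical) example prefix whose next move is undefined and point that move at state 0, else 1, else 2, ...; a target is out if some Accept/Reject pair would then sit in one state with the same input left (inseparable). If every existing state is out, open a new one.
a: 0a undefined. 0a->0: no, aab/ab meet in 0 with "b" left. Open state 1: 0a->1.
b: 0b undefined. 0b->0: ok.
aa: 1a undefined. 1a->0: ok.
ab: 1b undefined. 1b->0: no, aab/ab meet in 0. 1b->1: no, ababa/ab meet in 1. Open state 2: 1b->2.
aba: 2a undefined. 2a->0: no, ababa/baaa meet in 1. 2a->1: no, ababa/baaa meet in 1. 2a->2: no, abaaa/ab meet in 2. Open state 3: 2a->3.
abb: 2b undefined. 2b->0: no, aab/abbb meet in 0. 2b->1: ok.
abaa: 3a undefined. 3a->0: no, abaaa/baaa meet in 1. 3a->1: ok.
abab: 3b undefined. 3b->0: no, ababa/baaa meet in 1. 3b->1: ok.
All examples now run through 4 states with every (state, symbol) defined. Accept strings end in {0,3}, Reject strings end in {1,2}; accept={0,3}.

states=4 start=0 accept={0,3} delta: 0a->1 0b->0 1a->0 1b->2 2a->3 2b->1 3a->1 3b->1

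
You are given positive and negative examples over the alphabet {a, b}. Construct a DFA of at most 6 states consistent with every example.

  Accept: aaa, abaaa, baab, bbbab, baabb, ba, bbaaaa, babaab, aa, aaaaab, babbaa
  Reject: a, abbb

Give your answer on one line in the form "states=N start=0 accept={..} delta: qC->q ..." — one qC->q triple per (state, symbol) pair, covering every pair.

states=3 start=0 accept={2} delta: 0a->1 0b->1 1a->2 1b->0 2a->2 2b->2

State merging on the prefix tree: take the shortest (then alphabetical) example prefix whose next move is undefined and point that move at state 0, else 1, else 2, ...; a target is out if some Accept/Reject pair would then sit in one state with the same input left (inseparable). If every existing state is out, open a new one.
a: 0a undefined. 0a->0: no, aaa/a meet in 0. Open state 1: 0a->1.
b: 0b undefined. 0b->0: no, ba/a meet in 1. 0b->1: ok.
aa: 1a undefined. 1a->0: no, aaa/a meet in 1. 1a->1: no, aaa/a meet in 1. Open state 2: 1a->2.
ab: 1b undefined. 1b->0: ok.
aaa: 2a undefined. 2a->0: no, aaa/abbb meet in 0. 2a->1: no, aaa/a meet in 1. 2a->2: ok.
bab: 2b undefined. 2b->0: no, baab/abbb meet in 0. 2b->1: no, baab/a meet in 1. 2b->2: ok.
All examples now run through 3 states with every (state, symbol) defined. Accept strings end in {2}, Reject strings end in {0,1}; accept={2}.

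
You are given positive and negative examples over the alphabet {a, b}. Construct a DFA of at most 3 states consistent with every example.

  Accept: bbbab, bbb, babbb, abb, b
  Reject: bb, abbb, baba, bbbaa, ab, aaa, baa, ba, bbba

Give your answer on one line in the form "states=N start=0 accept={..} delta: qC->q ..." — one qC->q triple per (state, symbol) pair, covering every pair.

Grow the machine one transition at a time. Run the examples from 0; the earliest place one falls off (shortest prefix, ties alphabetical) gets sent to the lowest-numbered state that keeps every Accept/Reject pair distinguishable — a pair clashes when both reach the same state with identical unread suffix — and to a fresh state only if none does.
a: 0a undefined. 0a->0: no, bbb/abbb meet in 0 with "bbb" left. Open state 1: 0a->1.
b: 0b undefined. 0b->0: no, bbbab/ab meet in 1 with "b" left. 0b->1: ok.
aa: 1a undefined. 1a->0: no, b/aaa meet in 1. 1a->1: no, babbb/abbb meet in 1 with "bbb" left. Open state 2: 1a->2.
ab: 1b undefined. 1b->0: ok.
aaa: 2a undefined. 2a->0: ok.
bab: 2b undefined. 2b->0: no, bbbab/bb meet in 0. 2b->1: ok.
All examples now run through 3 states with every (state, symbol) defined. Accept strings end in {1}, Reject strings end in {0,2}; accept={1}.

states=3 start=0 accept={1} delta: 0a->1 0b->1 1a->2 1b->0 2a->0 2b->1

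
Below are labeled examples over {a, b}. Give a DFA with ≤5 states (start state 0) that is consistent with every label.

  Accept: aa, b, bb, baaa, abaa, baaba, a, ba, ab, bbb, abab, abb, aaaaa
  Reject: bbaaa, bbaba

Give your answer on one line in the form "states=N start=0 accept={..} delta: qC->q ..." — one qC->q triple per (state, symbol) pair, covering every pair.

states=4 start=0 accept={0,1,2} delta: 0a->0 0b->1 1a->0 1b->2 2a->3 2b->0 3a->2 3b->2

State merging on the prefix tree: take the shortest (then alphabetical) example prefix whose next move is undefined and point that move at state 0, else 1, else 2, ...; a target is out if some Accept/Reject pair would then sit in one state with the same input left (inseparable). If every existing state is out, open a new one.
a: 0a undefined. 0a->0: ok.
b: 0b undefined. 0b->0: no, aa/bbaaa meet in 0. Open state 1: 0b->1.
ba: 1a undefined. 1a->0: ok.
bb: 1b undefined. 1b->0: no, aa/bbaaa meet in 0. 1b->1: no, aa/bbaaa meet in 0. Open state 2: 1b->2.
bba: 2a undefined. 2a->0: no, aa/bbaaa meet in 0. 2a->1: no, aa/bbaaa meet in 0. 2a->2: no, bb/bbaaa meet in 2. Open state 3: 2a->3.
bbb: 2b undefined. 2b->0: ok.
bbaa: 3a undefined. 3a->0: no, aa/bbaaa meet in 0. 3a->1: no, aa/bbaaa meet in 0. 3a->2: ok.
bbab: 3b undefined. 3b->0: no, aa/bbaba meet in 0. 3b->1: no, aa/bbaba meet in 0. 3b->2: ok.
All examples now run through 4 states with every (state, symbol) defined. Accept strings end in {0,1,2}, Reject strings end in {3}; accept={0,1,2}.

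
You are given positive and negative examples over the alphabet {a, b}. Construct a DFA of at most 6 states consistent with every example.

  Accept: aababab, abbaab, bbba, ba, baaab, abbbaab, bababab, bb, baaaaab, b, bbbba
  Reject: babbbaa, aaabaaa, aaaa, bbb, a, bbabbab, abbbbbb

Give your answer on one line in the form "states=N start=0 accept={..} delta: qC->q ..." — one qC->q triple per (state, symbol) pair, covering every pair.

Grow the machine one transition at a time. Run the examples from 0; the earliest place one falls off (shortest prefix, ties alphabetical) gets sent to the lowest-numbered state that keeps every Accept/Reject pair distinguishable — a pair clashes when both reach the same state with identical unread suffix — and to a fresh state only if none does.
a: 0a undefined. 0a->0: ok.
b: 0b undefined. 0b->0: no, aababab/babbbaa meet in 0. Open state 1: 0b->1.
ba: 1a undefined. 1a->0: no, ba/aaabaaa meet in 0. 1a->1: no, ba/aaabaaa meet in 1. Open state 2: 1a->2.
bb: 1b undefined. 1b->0: no, abbaab/bbb meet in 1. 1b->1: no, bb/bbb meet in 1. 1b->2: ok.
baa: 2a undefined. 2a->0: no, abbaab/bbabbab meet in 1. 2a->1: no, aababab/bbabbab meet in 2 with "bab" left. 2a->2: no, abbaab/bbb meet in 2 with "b" left. Open state 3: 2a->3.
bab: 2b undefined. 2b->0: no, bbba/aaaa meet in 0. 2b->1: no, aababab/bbb meet in 1. 2b->2: no, ba/bbb meet in 2. 2b->3: no, bbba/aaabaaa meet in 3 with "a" left. Open state 4: 2b->4.
baaa: 3a undefined. 3a->0: ok.
baba: 4a undefined. 4a->0: no, bbba/aaabaaa meet in 0. 4a->1: no, abbbaab/bbb meet in 4. 4a->2: no, aababab/bbb meet in 4. 4a->3: ok.
babb: 4b undefined. 4b->0: no, bbba/babbbaa meet in 3. 4b->1: ok.
bbab: 3b undefined. 3b->0: no, aababab/babbbaa meet in 0. 3b->1: no, aababab/bbabbab meet in 1. 3b->2: no, aababab/bbabbab meet in 2. 3b->3: no, abbaab/bbabbab meet in 1. 3b->4: no, aababab/bbb meet in 4. Open state 5: 3b->5.
bbabb: 5b undefined. 5b->0: no, abbaab/bbabbab meet in 1. 5b->1: ok.
bababa: 5a undefined. 5a->0: ok.
All examples now run through 6 states with every (state, symbol) defined. Accept strings end in {1,2,3,5}, Reject strings end in {0,4}; accept={1,2,3,5}.

states=6 start=0 accept={1,2,3,5} delta: 0a->0 0b->1 1a->2 1b->2 2a->3 2b->4 3a->0 3b->5 4a->3 4b->1 5a->0 5b->1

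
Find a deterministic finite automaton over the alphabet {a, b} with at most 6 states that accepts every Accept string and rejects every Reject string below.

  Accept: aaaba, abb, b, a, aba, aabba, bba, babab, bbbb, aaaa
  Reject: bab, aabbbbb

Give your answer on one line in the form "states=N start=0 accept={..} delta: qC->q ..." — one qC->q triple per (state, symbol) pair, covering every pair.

State merging on the prefix tree: take the shortest (then alphabetical) example prefix whose next move is undefined and point that move at state 0, else 1, else 2, ...; a target is out if some Accept/Reject pair would then sit in one state with the same input left (inseparable). If every existing state is out, open a new one.
a: 0a undefined. 0a->0: ok.
b: 0b undefined. 0b->0: no, aaaba/bab meet in 0. Open state 1: 0b->1.
ba: 1a undefined. 1a->0: no, b/bab meet in 1. 1a->1: no, abb/bab meet in 1 with "b" left. Open state 2: 1a->2.
bb: 1b undefined. 1b->0: no, b/aabbbbb meet in 1. 1b->1: no, abb/aabbbbb meet in 1. 1b->2: ok.
bab: 2b undefined. 2b->0: no, aaaba/aabbbbb meet in 2. 2b->1: no, b/bab meet in 1. 2b->2: no, aaaba/bab meet in 2. Open state 3: 2b->3.
bba: 2a undefined. 2a->0: ok.
baba: 3a undefined. 3a->0: ok.
bbbb: 3b undefined. 3b->0: no, b/aabbbbb meet in 1. 3b->1: no, aaaba/aabbbbb meet in 2. 3b->2: ok.
All examples now run through 4 states with every (state, symbol) defined. Accept strings end in {0,1,2}, Reject strings end in {3}; accept={0,1,2}.

states=4 start=0 accept={0,1,2} delta: 0a->0 0b->1 1a->2 1b->2 2a->0 2b->3 3a->0 3b->2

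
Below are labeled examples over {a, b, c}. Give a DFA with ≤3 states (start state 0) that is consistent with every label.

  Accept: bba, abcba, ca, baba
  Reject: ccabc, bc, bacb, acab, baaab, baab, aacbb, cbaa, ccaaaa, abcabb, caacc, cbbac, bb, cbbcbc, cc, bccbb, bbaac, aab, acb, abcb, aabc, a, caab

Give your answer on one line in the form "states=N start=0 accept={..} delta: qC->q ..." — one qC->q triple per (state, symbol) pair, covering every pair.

states=3 start=0 accept={2} delta: 0a->0 0b->1 0c->1 1a->2 1b->1 1c->0 2a->0 2b->1 2c->0

State merging on the prefix tree: take the shortest (then alphabetical) example prefix whose next move is undefined and point that move at state 0, else 1, else 2, ...; a target is out if some Accept/Reject pair would then sit in one state with the same input left (inseparable). If every existing state is out, open a new one.
a: 0a undefined. 0a->0: ok.
b: 0b undefined. 0b->0: no, bba/baaab meet in 0. Open state 1: 0b->1.
c: 0c undefined. 0c->0: no, ca/ccaaaa meet in 0. 0c->1: ok.
ba: 1a undefined. 1a->0: no, ca/a meet in 0. 1a->1: no, ca/aab meet in 1. Open state 2: 1a->2.
bb: 1b undefined. 1b->0: no, bba/cbaa meet in 0. 1b->1: ok.
bc: 1c undefined. 1c->0: ok.
baa: 2a undefined. 2a->0: ok.
bab: 2b undefined. 2b->0: no, baba/ccabc meet in 0. 2b->1: ok.
bac: 2c undefined. 2c->0: ok.
All examples now run through 3 states with every (state, symbol) defined. Accept strings end in {2}, Reject strings end in {0,1}; accept={2}.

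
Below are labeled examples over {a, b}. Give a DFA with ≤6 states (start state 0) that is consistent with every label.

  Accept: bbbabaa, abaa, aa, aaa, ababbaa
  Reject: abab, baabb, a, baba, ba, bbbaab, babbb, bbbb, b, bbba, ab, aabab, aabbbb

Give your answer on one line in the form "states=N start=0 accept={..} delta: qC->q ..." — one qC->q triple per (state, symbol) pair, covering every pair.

states=3 start=0 accept={2} delta: 0a->1 0b->0 1a->2 1b->0 2a->2 2b->0

Grow the machine one transition at a time. Run the examples from 0; the earliest place one falls off (shortest prefix, ties alphabetical) gets sent to the lowest-numbered state that keeps every Accept/Reject pair distinguishable — a pair clashes when both reach the same state with identical unread suffix — and to a fresh state only if none does.
a: 0a undefined. 0a->0: no, aa/a meet in 0. Open state 1: 0a->1.
b: 0b undefined. 0b->0: ok.
aa: 1a undefined. 1a->0: no, aa/baabb meet in 0. 1a->1: no, aa/a meet in 1. Open state 2: 1a->2.
ab: 1b undefined. 1b->0: ok.
aaa: 2a undefined. 2a->0: no, aaa/abab meet in 0. 2a->1: no, aaa/a meet in 1. 2a->2: ok.
aab: 2b undefined. 2b->0: ok.
All examples now run through 3 states with every (state, symbol) defined. Accept strings end in {2}, Reject strings end in {0,1}; accept={2}.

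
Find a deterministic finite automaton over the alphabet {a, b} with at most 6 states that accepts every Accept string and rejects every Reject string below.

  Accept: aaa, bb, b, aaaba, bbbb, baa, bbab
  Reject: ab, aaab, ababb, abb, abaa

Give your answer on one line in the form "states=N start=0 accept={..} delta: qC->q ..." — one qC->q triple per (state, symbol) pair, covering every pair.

states=4 start=0 accept={1,2} delta: 0a->1 0b->2 1a->0 1b->3 2a->0 2b->2 3a->1 3b->0

Fold the examples into a partial DFA from state 0: repeatedly fix the first undefined (state, symbol) met by the shortest-then-alphabetical prefix, trying targets in increasing order and rejecting any under which an Accept and a Reject string meet in one state with the same remainder; add a state when all current targets are rejected. Accepting states are where Accept strings end.
a: 0a undefined. 0a->0: no, bb/abb meet in 0 with "bb" left. Open state 1: 0a->1.
b: 0b undefined. 0b->0: no, bbab/ab meet in 1 with "b" left. 0b->1: no, bb/ab meet in 1 with "b" left. Open state 2: 0b->2.
aa: 1a undefined. 1a->0: ok.
ab: 1b undefined. 1b->0: no, b/ababb meet in 2. 1b->1: no, aaa/ab meet in 1. 1b->2: no, bb/abb meet in 2 with "b" left. Open state 3: 1b->3.
ba: 2a undefined. 2a->0: ok.
bb: 2b undefined. 2b->0: no, bbab/ab meet in 3. 2b->1: no, bbbb/abb meet in 3 with "b" left. 2b->2: ok.
aba: 3a undefined. 3a->0: no, aaa/abaa meet in 1. 3a->1: ok.
abb: 3b undefined. 3b->0: ok.
All examples now run through 4 states with every (state, symbol) defined. Accept strings end in {1,2}, Reject strings end in {0,3}; accept={1,2}.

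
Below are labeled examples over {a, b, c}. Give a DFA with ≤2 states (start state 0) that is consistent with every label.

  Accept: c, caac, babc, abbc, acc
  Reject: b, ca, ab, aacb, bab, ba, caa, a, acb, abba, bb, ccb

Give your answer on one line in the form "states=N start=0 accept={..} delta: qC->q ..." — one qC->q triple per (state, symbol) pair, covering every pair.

states=2 start=0 accept={1} delta: 0a->0 0b->0 0c->1 1a->0 1b->0 1c->1

State merging on the prefix tree: take the shortest (then alphabetical) example prefix whose next move is undefined and point that move at state 0, else 1, else 2, ...; a target is out if some Accept/Reject pair would then sit in one state with the same input left (inseparable). If every existing state is out, open a new one.
a: 0a undefined. 0a->0: ok.
b: 0b undefined. 0b->0: ok.
c: 0c undefined. 0c->0: no, c/b meet in 0. Open state 1: 0c->1.
ca: 1a undefined. 1a->0: ok.
cc: 1c undefined. 1c->0: no, acc/b meet in 0. 1c->1: ok.
acb: 1b undefined. 1b->0: ok.
All examples now run through 2 states with every (state, symbol) defined. Accept strings end in {1}, Reject strings end in {0}; accept={1}.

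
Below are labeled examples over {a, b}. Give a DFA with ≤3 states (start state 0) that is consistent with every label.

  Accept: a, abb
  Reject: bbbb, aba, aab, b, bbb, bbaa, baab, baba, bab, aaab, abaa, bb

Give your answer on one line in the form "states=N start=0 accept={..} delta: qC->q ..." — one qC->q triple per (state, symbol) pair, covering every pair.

states=3 start=0 accept={1} delta: 0a->1 0b->0 1a->0 1b->2 2a->2 2b->1

Fold the examples into a partial DFA from state 0: repeatedly fix the first undefined (state, symbol) met by the shortest-then-alphabetical prefix, trying targets in increasing order and rejecting any under which an Accept and a Reject string meet in one state with the same remainder; add a state when all current targets are rejected. Accepting states are where Accept strings end.
a: 0a undefined. 0a->0: no, abb/bb meet in 0 with "bb" left. Open state 1: 0a->1.
b: 0b undefined. 0b->0: ok.
aa: 1a undefined. 1a->0: ok.
ab: 1b undefined. 1b->0: no, a/aba meet in 1. 1b->1: no, a/bab meet in 1. Open state 2: 1b->2.
aba: 2a undefined. 2a->0: no, a/abaa meet in 1. 2a->1: no, a/aba meet in 1. 2a->2: ok.
abb: 2b undefined. 2b->0: no, abb/bbbb meet in 0. 2b->1: ok.
All examples now run through 3 states with every (state, symbol) defined. Accept strings end in {1}, Reject strings end in {0,2}; accept={1}.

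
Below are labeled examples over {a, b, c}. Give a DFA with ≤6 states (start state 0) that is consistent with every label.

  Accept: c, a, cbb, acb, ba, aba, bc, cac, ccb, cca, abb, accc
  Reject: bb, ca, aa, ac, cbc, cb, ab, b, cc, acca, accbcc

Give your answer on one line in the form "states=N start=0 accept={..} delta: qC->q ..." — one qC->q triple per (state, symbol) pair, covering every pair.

State merging on the prefix tree: take the shortest (then alphabetical) example prefix whose next move is undefined and point that move at state 0, else 1, else 2, ...; a target is out if some Accept/Reject pair would then sit in one state with the same input left (inseparable). If every existing state is out, open a new one.
a: 0a undefined. 0a->0: no, c/ac meet in 0 with "c" left. Open state 1: 0a->1.
b: 0b undefined. 0b->0: ok.
c: 0c undefined. 0c->0: no, c/bb meet in 0. 0c->1: ok.
aa: 1a undefined. 1a->0: ok.
ab: 1b undefined. 1b->0: no, c/cbc meet in 1. 1b->1: no, c/cb meet in 1. Open state 2: 1b->2.
ac: 1c undefined. 1c->0: no, acb/bb meet in 0. 1c->1: no, c/ac meet in 1. 1c->2: ok.
aba: 2a undefined. 2a->0: no, aba/bb meet in 0. 2a->1: ok.
abb: 2b undefined. 2b->0: no, cbb/bb meet in 0. 2b->1: ok.
acc: 2c undefined. 2c->0: no, c/acca meet in 1. 2c->1: no, c/cbc meet in 1. 2c->2: no, c/acca meet in 1. Open state 3: 2c->3.
acca: 3a undefined. 3a->0: ok.
accb: 3b undefined. 3b->0: ok.
accc: 3c undefined. 3c->0: no, accc/bb meet in 0. 3c->1: ok.
All examples now run through 4 states with every (state, symbol) defined. Accept strings end in {1}, Reject strings end in {0,2,3}; accept={1}.

states=4 start=0 accept={1} delta: 0a->1 0b->0 0c->1 1a->0 1b->2 1c->2 2a->1 2b->1 2c->3 3a->0 3b->0 3c->1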